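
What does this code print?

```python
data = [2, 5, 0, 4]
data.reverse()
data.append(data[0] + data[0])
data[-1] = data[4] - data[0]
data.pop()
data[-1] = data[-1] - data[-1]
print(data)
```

reverse → [4, 0, 5, 2]
append data[0]+data[0] = 4+4 = 8 → [4, 0, 5, 2, 8]
data[-1] = data[4]-data[0] = 8-4 = 4 → [4, 0, 5, 2, 4]
pop() removes 4 → [4, 0, 5, 2]
data[-1] = data[-1]-data[-1] = 2-2 = 0 → [4, 0, 5, 0]

[4, 0, 5, 0]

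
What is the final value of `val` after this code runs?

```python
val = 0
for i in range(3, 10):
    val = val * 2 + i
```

501

i=3: val = 0*2+3 = 3
i=4: val = 3*2+4 = 10
i=5: val = 10*2+5 = 25
i=6: val = 25*2+6 = 56
i=7: val = 56*2+7 = 119
i=8: val = 119*2+8 = 246
i=9: val = 246*2+9 = 501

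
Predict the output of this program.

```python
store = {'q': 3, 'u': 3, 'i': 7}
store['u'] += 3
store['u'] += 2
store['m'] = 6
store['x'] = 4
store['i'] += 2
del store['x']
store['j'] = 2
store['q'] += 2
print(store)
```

store['u'] = 3+3 = 6 → {'q': 3, 'u': 6, 'i': 7}
store['u'] = 6+2 = 8 → {'q': 3, 'u': 8, 'i': 7}
store['m'] = 6 → {'q': 3, 'u': 8, 'i': 7, 'm': 6}
store['x'] = 4 → {'q': 3, 'u': 8, 'i': 7, 'm': 6, 'x': 4}
store['i'] = 7+2 = 9 → {'q': 3, 'u': 8, 'i': 9, 'm': 6, 'x': 4}
del 'x' → {'q': 3, 'u': 8, 'i': 9, 'm': 6}
store['j'] = 2 → {'q': 3, 'u': 8, 'i': 9, 'm': 6, 'j': 2}
store['q'] = 3+2 = 5 → {'q': 5, 'u': 8, 'i': 9, 'm': 6, 'j': 2}

{'q': 5, 'u': 8, 'i': 9, 'm': 6, 'j': 2}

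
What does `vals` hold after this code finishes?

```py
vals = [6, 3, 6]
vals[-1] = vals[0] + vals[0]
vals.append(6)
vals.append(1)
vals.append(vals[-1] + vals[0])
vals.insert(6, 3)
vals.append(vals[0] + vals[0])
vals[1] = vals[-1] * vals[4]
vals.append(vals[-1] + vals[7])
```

[6, 12, 12, 6, 1, 7, 3, 12, 24]

vals[-1] = vals[0]+vals[0] = 6+6 = 12 → [6, 3, 12]
append 6 → [6, 3, 12, 6]
append 1 → [6, 3, 12, 6, 1]
append vals[-1]+vals[0] = 1+6 = 7 → [6, 3, 12, 6, 1, 7]
insert 3 at 6 → [6, 3, 12, 6, 1, 7, 3]
append vals[0]+vals[0] = 6+6 = 12 → [6, 3, 12, 6, 1, 7, 3, 12]
vals[1] = vals[-1]*vals[4] = 12*1 = 12 → [6, 12, 12, 6, 1, 7, 3, 12]
append vals[-1]+vals[7] = 12+12 = 24 → [6, 12, 12, 6, 1, 7, 3, 12, 24]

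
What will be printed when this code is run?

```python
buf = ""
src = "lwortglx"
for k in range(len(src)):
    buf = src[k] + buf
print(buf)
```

xlgtrowl

k=0: prepend 'l' → 'l'
k=1: prepend 'w' → 'wl'
k=2: prepend 'o' → 'owl'
k=3: prepend 'r' → 'rowl'
k=4: prepend 't' → 'trowl'
k=5: prepend 'g' → 'gtrowl'
k=6: prepend 'l' → 'lgtrowl'
k=7: prepend 'x' → 'xlgtrowl'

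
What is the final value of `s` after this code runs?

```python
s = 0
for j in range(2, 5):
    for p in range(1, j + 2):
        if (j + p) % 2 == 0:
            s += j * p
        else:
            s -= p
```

21

j=2,p=1: odd sum, s = 0-1 = -1
j=2,p=2: even sum, s = (-1)+4 = 3
j=2,p=3: odd sum, s = 3-3 = 0
j=3,p=1: even sum, s = 0+3 = 3
j=3,p=2: odd sum, s = 3-2 = 1
j=3,p=3: even sum, s = 1+9 = 10
j=3,p=4: odd sum, s = 10-4 = 6
j=4,p=1: odd sum, s = 6-1 = 5
j=4,p=2: even sum, s = 5+8 = 13
j=4,p=3: odd sum, s = 13-3 = 10
j=4,p=4: even sum, s = 10+16 = 26
j=4,p=5: odd sum, s = 26-5 = 21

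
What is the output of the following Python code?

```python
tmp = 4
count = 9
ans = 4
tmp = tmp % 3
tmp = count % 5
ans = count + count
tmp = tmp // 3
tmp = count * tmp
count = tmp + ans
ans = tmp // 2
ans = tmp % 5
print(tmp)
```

9

tmp = 4%3 = 1
tmp = 9%5 = 4
ans = 9+9 = 18
tmp = 4//3 = 1
tmp = 9*1 = 9
count = 9+18 = 27
ans = 9//2 = 4
ans = 9%5 = 4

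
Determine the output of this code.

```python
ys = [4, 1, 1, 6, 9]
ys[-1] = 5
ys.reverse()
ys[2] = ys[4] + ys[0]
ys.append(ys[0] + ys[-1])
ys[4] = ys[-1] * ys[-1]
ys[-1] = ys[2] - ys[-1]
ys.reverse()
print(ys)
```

[0, 81, 1, 9, 6, 5]

ys[-1] = 5 → [4, 1, 1, 6, 5]
reverse → [5, 6, 1, 1, 4]
ys[2] = ys[4]+ys[0] = 4+5 = 9 → [5, 6, 9, 1, 4]
append ys[0]+ys[-1] = 5+4 = 9 → [5, 6, 9, 1, 4, 9]
ys[4] = ys[-1]*ys[-1] = 9*9 = 81 → [5, 6, 9, 1, 81, 9]
ys[-1] = ys[2]-ys[-1] = 9-9 = 0 → [5, 6, 9, 1, 81, 0]
reverse → [0, 81, 1, 9, 6, 5]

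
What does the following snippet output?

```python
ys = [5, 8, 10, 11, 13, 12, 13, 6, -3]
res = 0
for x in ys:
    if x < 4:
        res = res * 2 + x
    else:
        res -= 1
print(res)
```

x=5: not <4, res = 0-1 = -1
x=8: not <4, res = (-1)-1 = -2
x=10: not <4, res = (-2)-1 = -3
x=11: not <4, res = (-3)-1 = -4
x=13: not <4, res = (-4)-1 = -5
x=12: not <4, res = (-5)-1 = -6
x=13: not <4, res = (-6)-1 = -7
x=6: not <4, res = (-7)-1 = -8
x=-3: <4, res = (-8)*2+(-3) = -19

-19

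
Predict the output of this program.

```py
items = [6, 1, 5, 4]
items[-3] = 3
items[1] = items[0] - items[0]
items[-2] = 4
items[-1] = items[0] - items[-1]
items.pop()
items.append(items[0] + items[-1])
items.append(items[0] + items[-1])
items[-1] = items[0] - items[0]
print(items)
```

[6, 0, 4, 10, 0]

items[-3] = 3 → [6, 3, 5, 4]
items[1] = items[0]-items[0] = 6-6 = 0 → [6, 0, 5, 4]
items[-2] = 4 → [6, 0, 4, 4]
items[-1] = items[0]-items[-1] = 6-4 = 2 → [6, 0, 4, 2]
pop() removes 2 → [6, 0, 4]
append items[0]+items[-1] = 6+4 = 10 → [6, 0, 4, 10]
append items[0]+items[-1] = 6+10 = 16 → [6, 0, 4, 10, 16]
items[-1] = items[0]-items[0] = 6-6 = 0 → [6, 0, 4, 10, 0]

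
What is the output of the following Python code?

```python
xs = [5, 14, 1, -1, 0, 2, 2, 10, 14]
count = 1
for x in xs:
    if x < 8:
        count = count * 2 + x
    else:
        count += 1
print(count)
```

x=5: <8, count = 1*2+5 = 7
x=14: not <8, count = 7+1 = 8
x=1: <8, count = 8*2+1 = 17
x=-1: <8, count = 17*2+(-1) = 33
x=0: <8, count = 33*2+0 = 66
x=2: <8, count = 66*2+2 = 134
x=2: <8, count = 134*2+2 = 270
x=10: not <8, count = 270+1 = 271
x=14: not <8, count = 271+1 = 272

272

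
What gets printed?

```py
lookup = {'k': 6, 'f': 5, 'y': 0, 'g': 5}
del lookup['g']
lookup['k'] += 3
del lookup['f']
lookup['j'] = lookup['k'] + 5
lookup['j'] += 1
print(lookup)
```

del 'g' → {'k': 6, 'f': 5, 'y': 0}
lookup['k'] = 6+3 = 9 → {'k': 9, 'f': 5, 'y': 0}
del 'f' → {'k': 9, 'y': 0}
lookup['j'] = lookup['k']+5 = 14 → {'k': 9, 'y': 0, 'j': 14}
lookup['j'] = 14+1 = 15 → {'k': 9, 'y': 0, 'j': 15}

{'k': 9, 'y': 0, 'j': 15}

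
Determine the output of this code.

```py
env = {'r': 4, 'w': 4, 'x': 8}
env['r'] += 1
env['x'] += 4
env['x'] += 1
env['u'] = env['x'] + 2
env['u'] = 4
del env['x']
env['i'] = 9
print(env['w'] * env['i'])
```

env['r'] = 4+1 = 5 → {'r': 5, 'w': 4, 'x': 8}
env['x'] = 8+4 = 12 → {'r': 5, 'w': 4, 'x': 12}
env['x'] = 12+1 = 13 → {'r': 5, 'w': 4, 'x': 13}
env['u'] = env['x']+2 = 15 → {'r': 5, 'w': 4, 'x': 13, 'u': 15}
env['u'] = 4 → {'r': 5, 'w': 4, 'x': 13, 'u': 4}
del 'x' → {'r': 5, 'w': 4, 'u': 4}
env['i'] = 9 → {'r': 5, 'w': 4, 'u': 4, 'i': 9}
env['w']*env['i'] = 4*9 = 36

36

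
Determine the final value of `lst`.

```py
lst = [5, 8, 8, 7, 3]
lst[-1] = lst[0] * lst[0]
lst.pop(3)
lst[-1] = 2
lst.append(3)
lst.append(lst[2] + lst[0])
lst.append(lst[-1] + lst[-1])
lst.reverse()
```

[26, 13, 3, 2, 8, 8, 5]

lst[-1] = lst[0]*lst[0] = 5*5 = 25 → [5, 8, 8, 7, 25]
pop(3) removes 7 → [5, 8, 8, 25]
lst[-1] = 2 → [5, 8, 8, 2]
append 3 → [5, 8, 8, 2, 3]
append lst[2]+lst[0] = 8+5 = 13 → [5, 8, 8, 2, 3, 13]
append lst[-1]+lst[-1] = 13+13 = 26 → [5, 8, 8, 2, 3, 13, 26]
reverse → [26, 13, 3, 2, 8, 8, 5]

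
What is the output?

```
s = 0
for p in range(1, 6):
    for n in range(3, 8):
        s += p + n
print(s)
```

200

p=1,n=3: s = 0+4 = 4
p=1,n=4: s = 4+5 = 9
p=1,n=5: s = 9+6 = 15
p=1,n=6: s = 15+7 = 22
p=1,n=7: s = 22+8 = 30
p=2,n=3: s = 30+5 = 35
p=2,n=4: s = 35+6 = 41
p=2,n=5: s = 41+7 = 48
p=2,n=6: s = 48+8 = 56
p=2,n=7: s = 56+9 = 65
p=3,n=3: s = 65+6 = 71
p=3,n=4: s = 71+7 = 78
p=3,n=5: s = 78+8 = 86
p=3,n=6: s = 86+9 = 95
p=3,n=7: s = 95+10 = 105
p=4,n=3: s = 105+7 = 112
p=4,n=4: s = 112+8 = 120
p=4,n=5: s = 120+9 = 129
p=4,n=6: s = 129+10 = 139
p=4,n=7: s = 139+11 = 150
p=5,n=3: s = 150+8 = 158
p=5,n=4: s = 158+9 = 167
p=5,n=5: s = 167+10 = 177
p=5,n=6: s = 177+11 = 188
p=5,n=7: s = 188+12 = 200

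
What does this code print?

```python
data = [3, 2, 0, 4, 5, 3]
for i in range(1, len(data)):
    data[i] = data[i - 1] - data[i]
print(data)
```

i=1: data[1] = 3-2 = 1 → [3, 1, 0, 4, 5, 3]
i=2: data[2] = 1-0 = 1 → [3, 1, 1, 4, 5, 3]
i=3: data[3] = 1-4 = -3 → [3, 1, 1, -3, 5, 3]
i=4: data[4] = (-3)-5 = -8 → [3, 1, 1, -3, -8, 3]
i=5: data[5] = (-8)-3 = -11 → [3, 1, 1, -3, -8, -11]

[3, 1, 1, -3, -8, -11]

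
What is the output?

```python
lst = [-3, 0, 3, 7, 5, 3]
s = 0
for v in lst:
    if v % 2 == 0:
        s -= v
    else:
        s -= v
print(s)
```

-15

v=-3: not even, s = 0-(-3) = 3
v=0: even, s = 3-0 = 3
v=3: not even, s = 3-3 = 0
v=7: not even, s = 0-7 = -7
v=5: not even, s = (-7)-5 = -12
v=3: not even, s = (-12)-3 = -15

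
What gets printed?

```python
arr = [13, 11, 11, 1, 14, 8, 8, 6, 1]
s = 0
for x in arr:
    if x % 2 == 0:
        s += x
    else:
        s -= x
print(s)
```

x=13: not even, s = 0-13 = -13
x=11: not even, s = (-13)-11 = -24
x=11: not even, s = (-24)-11 = -35
x=1: not even, s = (-35)-1 = -36
x=14: even, s = (-36)+14 = -22
x=8: even, s = (-22)+8 = -14
x=8: even, s = (-14)+8 = -6
x=6: even, s = (-6)+6 = 0
x=1: not even, s = 0-1 = -1

-1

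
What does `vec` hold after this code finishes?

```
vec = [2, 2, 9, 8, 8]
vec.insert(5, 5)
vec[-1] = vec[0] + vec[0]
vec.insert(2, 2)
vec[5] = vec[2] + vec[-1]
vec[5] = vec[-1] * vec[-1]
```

[2, 2, 2, 9, 8, 16, 4]

insert 5 at 5 → [2, 2, 9, 8, 8, 5]
vec[-1] = vec[0]+vec[0] = 2+2 = 4 → [2, 2, 9, 8, 8, 4]
insert 2 at 2 → [2, 2, 2, 9, 8, 8, 4]
vec[5] = vec[2]+vec[-1] = 2+4 = 6 → [2, 2, 2, 9, 8, 6, 4]
vec[5] = vec[-1]*vec[-1] = 4*4 = 16 → [2, 2, 2, 9, 8, 16, 4]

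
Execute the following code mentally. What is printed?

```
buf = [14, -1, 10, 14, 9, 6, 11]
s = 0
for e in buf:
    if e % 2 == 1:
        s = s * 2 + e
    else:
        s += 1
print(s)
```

e=14: not odd, s = 0+1 = 1
e=-1: odd, s = 1*2+(-1) = 1
e=10: not odd, s = 1+1 = 2
e=14: not odd, s = 2+1 = 3
e=9: odd, s = 3*2+9 = 15
e=6: not odd, s = 15+1 = 16
e=11: odd, s = 16*2+11 = 43

43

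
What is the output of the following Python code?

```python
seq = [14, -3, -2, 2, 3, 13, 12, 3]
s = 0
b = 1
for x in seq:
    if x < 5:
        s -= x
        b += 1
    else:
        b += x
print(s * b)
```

-135

x=14: not <5; b=15
x=-3: <5, s = 0-(-3) = 3; b=16
x=-2: <5, s = 3-(-2) = 5; b=17
x=2: <5, s = 5-2 = 3; b=18
x=3: <5, s = 3-3 = 0; b=19
x=13: not <5; b=32
x=12: not <5; b=44
x=3: <5, s = 0-3 = -3; b=45
s*b = (-3)*45 = -135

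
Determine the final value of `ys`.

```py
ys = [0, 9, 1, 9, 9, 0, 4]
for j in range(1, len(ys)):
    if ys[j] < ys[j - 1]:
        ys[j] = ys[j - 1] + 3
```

j=1: 9>=0, unchanged → [0, 9, 1, 9, 9, 0, 4]
j=2: 1<9, ys[2] = 9+3 = 12 → [0, 9, 12, 9, 9, 0, 4]
j=3: 9<12, ys[3] = 12+3 = 15 → [0, 9, 12, 15, 9, 0, 4]
j=4: 9<15, ys[4] = 15+3 = 18 → [0, 9, 12, 15, 18, 0, 4]
j=5: 0<18, ys[5] = 18+3 = 21 → [0, 9, 12, 15, 18, 21, 4]
j=6: 4<21, ys[6] = 21+3 = 24 → [0, 9, 12, 15, 18, 21, 24]

[0, 9, 12, 15, 18, 21, 24]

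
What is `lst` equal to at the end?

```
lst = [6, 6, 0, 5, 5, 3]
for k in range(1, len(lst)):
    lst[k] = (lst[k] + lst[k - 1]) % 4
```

[6, 0, 0, 1, 2, 1]

k=1: lst[1] = (6+6)%4 = 0 → [6, 0, 0, 5, 5, 3]
k=2: lst[2] = (0+0)%4 = 0 → [6, 0, 0, 5, 5, 3]
k=3: lst[3] = (5+0)%4 = 1 → [6, 0, 0, 1, 5, 3]
k=4: lst[4] = (5+1)%4 = 2 → [6, 0, 0, 1, 2, 3]
k=5: lst[5] = (3+2)%4 = 1 → [6, 0, 0, 1, 2, 1]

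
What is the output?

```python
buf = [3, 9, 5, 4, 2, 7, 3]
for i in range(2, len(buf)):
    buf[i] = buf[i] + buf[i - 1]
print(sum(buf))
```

i=2: buf[2] = 5+9 = 14 → [3, 9, 14, 4, 2, 7, 3]
i=3: buf[3] = 4+14 = 18 → [3, 9, 14, 18, 2, 7, 3]
i=4: buf[4] = 2+18 = 20 → [3, 9, 14, 18, 20, 7, 3]
i=5: buf[5] = 7+20 = 27 → [3, 9, 14, 18, 20, 27, 3]
i=6: buf[6] = 3+27 = 30 → [3, 9, 14, 18, 20, 27, 30]
sum = 121

121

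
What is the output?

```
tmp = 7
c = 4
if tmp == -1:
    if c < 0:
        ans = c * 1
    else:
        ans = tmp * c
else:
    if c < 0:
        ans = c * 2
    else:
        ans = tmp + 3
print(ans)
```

tmp=7, c=4
tmp == -1 is False; c < 0 is False
→ ans = tmp + 3 = 10

10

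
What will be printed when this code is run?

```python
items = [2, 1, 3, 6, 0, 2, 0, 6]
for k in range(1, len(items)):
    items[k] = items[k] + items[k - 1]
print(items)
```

k=1: items[1] = 1+2 = 3 → [2, 3, 3, 6, 0, 2, 0, 6]
k=2: items[2] = 3+3 = 6 → [2, 3, 6, 6, 0, 2, 0, 6]
k=3: items[3] = 6+6 = 12 → [2, 3, 6, 12, 0, 2, 0, 6]
k=4: items[4] = 0+12 = 12 → [2, 3, 6, 12, 12, 2, 0, 6]
k=5: items[5] = 2+12 = 14 → [2, 3, 6, 12, 12, 14, 0, 6]
k=6: items[6] = 0+14 = 14 → [2, 3, 6, 12, 12, 14, 14, 6]
k=7: items[7] = 6+14 = 20 → [2, 3, 6, 12, 12, 14, 14, 20]

[2, 3, 6, 12, 12, 14, 14, 20]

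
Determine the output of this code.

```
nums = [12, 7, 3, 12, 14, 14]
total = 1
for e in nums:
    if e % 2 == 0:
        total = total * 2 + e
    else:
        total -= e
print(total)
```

122

e=12: even, total = 1*2+12 = 14
e=7: not even, total = 14-7 = 7
e=3: not even, total = 7-3 = 4
e=12: even, total = 4*2+12 = 20
e=14: even, total = 20*2+14 = 54
e=14: even, total = 54*2+14 = 122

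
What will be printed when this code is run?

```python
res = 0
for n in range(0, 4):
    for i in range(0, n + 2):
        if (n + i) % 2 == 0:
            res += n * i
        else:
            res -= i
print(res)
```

n=0,i=0: even sum, res = 0+0 = 0
n=0,i=1: odd sum, res = 0-1 = -1
n=1,i=0: odd sum, res = (-1)-0 = -1
n=1,i=1: even sum, res = (-1)+1 = 0
n=1,i=2: odd sum, res = 0-2 = -2
n=2,i=0: even sum, res = (-2)+0 = -2
n=2,i=1: odd sum, res = (-2)-1 = -3
n=2,i=2: even sum, res = (-3)+4 = 1
n=2,i=3: odd sum, res = 1-3 = -2
n=3,i=0: odd sum, res = (-2)-0 = -2
n=3,i=1: even sum, res = (-2)+3 = 1
n=3,i=2: odd sum, res = 1-2 = -1
n=3,i=3: even sum, res = (-1)+9 = 8
n=3,i=4: odd sum, res = 8-4 = 4

4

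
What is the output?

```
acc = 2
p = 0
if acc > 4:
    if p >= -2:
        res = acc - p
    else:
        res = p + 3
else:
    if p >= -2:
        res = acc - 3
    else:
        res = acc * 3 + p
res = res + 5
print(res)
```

acc=2, p=0
acc > 4 is False; p >= -2 is True
→ res = acc - 3 = -1
res = (-1)+5 = 4

4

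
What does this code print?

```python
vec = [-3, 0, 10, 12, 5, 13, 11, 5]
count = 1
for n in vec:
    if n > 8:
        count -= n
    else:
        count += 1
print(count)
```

n=-3: not >8, count = 1+1 = 2
n=0: not >8, count = 2+1 = 3
n=10: >8, count = 3-10 = -7
n=12: >8, count = (-7)-12 = -19
n=5: not >8, count = (-19)+1 = -18
n=13: >8, count = (-18)-13 = -31
n=11: >8, count = (-31)-11 = -42
n=5: not >8, count = (-42)+1 = -41

-41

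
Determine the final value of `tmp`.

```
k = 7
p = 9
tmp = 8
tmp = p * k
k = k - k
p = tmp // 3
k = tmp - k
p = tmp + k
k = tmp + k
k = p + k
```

tmp = 9*7 = 63
k = 7-7 = 0
p = 63//3 = 21
k = 63-0 = 63
p = 63+63 = 126
k = 63+63 = 126
k = 126+126 = 252

63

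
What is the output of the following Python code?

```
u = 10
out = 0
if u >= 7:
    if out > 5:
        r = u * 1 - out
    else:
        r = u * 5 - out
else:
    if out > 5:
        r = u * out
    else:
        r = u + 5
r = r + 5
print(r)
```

55

u=10, out=0
u >= 7 is True; out > 5 is False
→ r = u * 5 - out = 50
r = 50+5 = 55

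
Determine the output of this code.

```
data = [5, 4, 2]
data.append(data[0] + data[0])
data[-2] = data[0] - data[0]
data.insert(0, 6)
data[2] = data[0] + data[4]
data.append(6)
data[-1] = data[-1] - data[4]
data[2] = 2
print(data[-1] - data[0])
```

-10

append data[0]+data[0] = 5+5 = 10 → [5, 4, 2, 10]
data[-2] = data[0]-data[0] = 5-5 = 0 → [5, 4, 0, 10]
insert 6 at 0 → [6, 5, 4, 0, 10]
data[2] = data[0]+data[4] = 6+10 = 16 → [6, 5, 16, 0, 10]
append 6 → [6, 5, 16, 0, 10, 6]
data[-1] = data[-1]-data[4] = 6-10 = -4 → [6, 5, 16, 0, 10, -4]
data[2] = 2 → [6, 5, 2, 0, 10, -4]
data[-1]-data[0] = (-4)-6 = -10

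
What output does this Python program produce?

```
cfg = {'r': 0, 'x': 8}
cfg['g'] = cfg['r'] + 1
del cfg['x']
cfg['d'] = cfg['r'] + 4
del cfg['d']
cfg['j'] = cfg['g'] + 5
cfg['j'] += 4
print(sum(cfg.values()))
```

11

cfg['g'] = cfg['r']+1 = 1 → {'r': 0, 'x': 8, 'g': 1}
del 'x' → {'r': 0, 'g': 1}
cfg['d'] = cfg['r']+4 = 4 → {'r': 0, 'g': 1, 'd': 4}
del 'd' → {'r': 0, 'g': 1}
cfg['j'] = cfg['g']+5 = 6 → {'r': 0, 'g': 1, 'j': 6}
cfg['j'] = 6+4 = 10 → {'r': 0, 'g': 1, 'j': 10}
sum of values = 11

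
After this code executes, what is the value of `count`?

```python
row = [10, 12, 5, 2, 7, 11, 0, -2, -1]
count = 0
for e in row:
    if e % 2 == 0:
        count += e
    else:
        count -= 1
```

18

e=10: even, count = 0+10 = 10
e=12: even, count = 10+12 = 22
e=5: not even, count = 22-1 = 21
e=2: even, count = 21+2 = 23
e=7: not even, count = 23-1 = 22
e=11: not even, count = 22-1 = 21
e=0: even, count = 21+0 = 21
e=-2: even, count = 21+(-2) = 19
e=-1: not even, count = 19-1 = 18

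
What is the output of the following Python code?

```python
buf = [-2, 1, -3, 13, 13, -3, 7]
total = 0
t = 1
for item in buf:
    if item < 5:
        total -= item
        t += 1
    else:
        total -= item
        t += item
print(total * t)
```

item=-2: <5, total = 0-(-2) = 2; t=2
item=1: <5, total = 2-1 = 1; t=3
item=-3: <5, total = 1-(-3) = 4; t=4
item=13: not <5, total = 4-13 = -9; t=17
item=13: not <5, total = (-9)-13 = -22; t=30
item=-3: <5, total = (-22)-(-3) = -19; t=31
item=7: not <5, total = (-19)-7 = -26; t=38
total*t = (-26)*38 = -988

-988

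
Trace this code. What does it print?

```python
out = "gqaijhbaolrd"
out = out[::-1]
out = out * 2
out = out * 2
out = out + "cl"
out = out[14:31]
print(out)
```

loabhjiaqgdrloabh

reverse → 'drloabhjiaqg'
repeat ×2 → 'drloabhjiaqgdrloabhjiaqg'
repeat ×2 → 'drloabhjiaqgdrloabhjiaqgdrloabhjiaqgdrloabhjiaqg'
+ 'cl' → 'drloabhjiaqgdrloabhjiaqgdrloabhjiaqgdrloabhjiaqgcl'
slice [14:31] → 'loabhjiaqgdrloabh'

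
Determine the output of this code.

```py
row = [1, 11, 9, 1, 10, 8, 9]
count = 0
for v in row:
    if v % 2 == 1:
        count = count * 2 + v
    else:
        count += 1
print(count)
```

v=1: odd, count = 0*2+1 = 1
v=11: odd, count = 1*2+11 = 13
v=9: odd, count = 13*2+9 = 35
v=1: odd, count = 35*2+1 = 71
v=10: not odd, count = 71+1 = 72
v=8: not odd, count = 72+1 = 73
v=9: odd, count = 73*2+9 = 155

155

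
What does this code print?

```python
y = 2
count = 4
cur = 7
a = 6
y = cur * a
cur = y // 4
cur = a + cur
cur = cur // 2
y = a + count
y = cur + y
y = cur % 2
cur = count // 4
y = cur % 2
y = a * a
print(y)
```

y = 7*6 = 42
cur = 42//4 = 10
cur = 6+10 = 16
cur = 16//2 = 8
y = 6+4 = 10
y = 8+10 = 18
y = 8%2 = 0
cur = 4//4 = 1
y = 1%2 = 1
y = 6*6 = 36

36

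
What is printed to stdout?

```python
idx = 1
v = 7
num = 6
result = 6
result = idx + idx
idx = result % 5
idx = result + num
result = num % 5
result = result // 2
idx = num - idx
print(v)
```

7

result = 1+1 = 2
idx = 2%5 = 2
idx = 2+6 = 8
result = 6%5 = 1
result = 1//2 = 0
idx = 6-8 = -2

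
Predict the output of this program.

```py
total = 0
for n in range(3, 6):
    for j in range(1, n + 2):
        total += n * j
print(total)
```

n=3,j=1: total = 0+3 = 3
n=3,j=2: total = 3+6 = 9
n=3,j=3: total = 9+9 = 18
n=3,j=4: total = 18+12 = 30
n=4,j=1: total = 30+4 = 34
n=4,j=2: total = 34+8 = 42
n=4,j=3: total = 42+12 = 54
n=4,j=4: total = 54+16 = 70
n=4,j=5: total = 70+20 = 90
n=5,j=1: total = 90+5 = 95
n=5,j=2: total = 95+10 = 105
n=5,j=3: total = 105+15 = 120
n=5,j=4: total = 120+20 = 140
n=5,j=5: total = 140+25 = 165
n=5,j=6: total = 165+30 = 195

195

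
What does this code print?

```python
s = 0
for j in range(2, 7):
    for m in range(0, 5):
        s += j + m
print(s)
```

150

j=2,m=0: s = 0+2 = 2
j=2,m=1: s = 2+3 = 5
j=2,m=2: s = 5+4 = 9
j=2,m=3: s = 9+5 = 14
j=2,m=4: s = 14+6 = 20
j=3,m=0: s = 20+3 = 23
j=3,m=1: s = 23+4 = 27
j=3,m=2: s = 27+5 = 32
j=3,m=3: s = 32+6 = 38
j=3,m=4: s = 38+7 = 45
j=4,m=0: s = 45+4 = 49
j=4,m=1: s = 49+5 = 54
j=4,m=2: s = 54+6 = 60
j=4,m=3: s = 60+7 = 67
j=4,m=4: s = 67+8 = 75
j=5,m=0: s = 75+5 = 80
j=5,m=1: s = 80+6 = 86
j=5,m=2: s = 86+7 = 93
j=5,m=3: s = 93+8 = 101
j=5,m=4: s = 101+9 = 110
j=6,m=0: s = 110+6 = 116
j=6,m=1: s = 116+7 = 123
j=6,m=2: s = 123+8 = 131
j=6,m=3: s = 131+9 = 140
j=6,m=4: s = 140+10 = 150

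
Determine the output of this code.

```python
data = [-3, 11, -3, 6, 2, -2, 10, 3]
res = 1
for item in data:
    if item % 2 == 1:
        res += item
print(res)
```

item=-3: odd, res = 1+(-3) = -2
item=11: odd, res = (-2)+11 = 9
item=-3: odd, res = 9+(-3) = 6
item=6: not odd
item=2: not odd
item=-2: not odd
item=10: not odd
item=3: odd, res = 6+3 = 9

9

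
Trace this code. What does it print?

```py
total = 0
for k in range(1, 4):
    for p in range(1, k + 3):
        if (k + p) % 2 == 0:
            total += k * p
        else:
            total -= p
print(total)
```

k=1,p=1: even sum, total = 0+1 = 1
k=1,p=2: odd sum, total = 1-2 = -1
k=1,p=3: even sum, total = (-1)+3 = 2
k=2,p=1: odd sum, total = 2-1 = 1
k=2,p=2: even sum, total = 1+4 = 5
k=2,p=3: odd sum, total = 5-3 = 2
k=2,p=4: even sum, total = 2+8 = 10
k=3,p=1: even sum, total = 10+3 = 13
k=3,p=2: odd sum, total = 13-2 = 11
k=3,p=3: even sum, total = 11+9 = 20
k=3,p=4: odd sum, total = 20-4 = 16
k=3,p=5: even sum, total = 16+15 = 31

31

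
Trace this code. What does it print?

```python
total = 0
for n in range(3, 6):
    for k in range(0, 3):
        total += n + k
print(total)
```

n=3,k=0: total = 0+3 = 3
n=3,k=1: total = 3+4 = 7
n=3,k=2: total = 7+5 = 12
n=4,k=0: total = 12+4 = 16
n=4,k=1: total = 16+5 = 21
n=4,k=2: total = 21+6 = 27
n=5,k=0: total = 27+5 = 32
n=5,k=1: total = 32+6 = 38
n=5,k=2: total = 38+7 = 45

45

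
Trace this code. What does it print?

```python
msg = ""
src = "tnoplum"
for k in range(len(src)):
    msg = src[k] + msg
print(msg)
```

mulpont

k=0: prepend 't' → 't'
k=1: prepend 'n' → 'nt'
k=2: prepend 'o' → 'ont'
k=3: prepend 'p' → 'pont'
k=4: prepend 'l' → 'lpont'
k=5: prepend 'u' → 'ulpont'
k=6: prepend 'm' → 'mulpont'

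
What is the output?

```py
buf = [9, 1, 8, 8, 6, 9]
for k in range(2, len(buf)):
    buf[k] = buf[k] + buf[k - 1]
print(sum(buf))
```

91

k=2: buf[2] = 8+1 = 9 → [9, 1, 9, 8, 6, 9]
k=3: buf[3] = 8+9 = 17 → [9, 1, 9, 17, 6, 9]
k=4: buf[4] = 6+17 = 23 → [9, 1, 9, 17, 23, 9]
k=5: buf[5] = 9+23 = 32 → [9, 1, 9, 17, 23, 32]
sum = 91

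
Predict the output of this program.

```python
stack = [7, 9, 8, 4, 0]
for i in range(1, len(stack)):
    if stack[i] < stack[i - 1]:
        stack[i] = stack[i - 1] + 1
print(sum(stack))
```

49

i=1: 9>=7, unchanged → [7, 9, 8, 4, 0]
i=2: 8<9, stack[2] = 9+1 = 10 → [7, 9, 10, 4, 0]
i=3: 4<10, stack[3] = 10+1 = 11 → [7, 9, 10, 11, 0]
i=4: 0<11, stack[4] = 11+1 = 12 → [7, 9, 10, 11, 12]
sum = 49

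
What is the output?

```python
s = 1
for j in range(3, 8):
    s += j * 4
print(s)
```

101

j=3: s = 1+3*4 = 13
j=4: s = 13+4*4 = 29
j=5: s = 29+5*4 = 49
j=6: s = 49+6*4 = 73
j=7: s = 73+7*4 = 101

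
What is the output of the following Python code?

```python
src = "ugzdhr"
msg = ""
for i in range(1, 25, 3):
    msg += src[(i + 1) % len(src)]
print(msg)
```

zrzrzrzr

i=1: add src[2]='z' → 'z'
i=4: add src[5]='r' → 'zr'
i=7: add src[2]='z' → 'zrz'
i=10: add src[5]='r' → 'zrzr'
i=13: add src[2]='z' → 'zrzrz'
i=16: add src[5]='r' → 'zrzrzr'
i=19: add src[2]='z' → 'zrzrzrz'
i=22: add src[5]='r' → 'zrzrzrzr'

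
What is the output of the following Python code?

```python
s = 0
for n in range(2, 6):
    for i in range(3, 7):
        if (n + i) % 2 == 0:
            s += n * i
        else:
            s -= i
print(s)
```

88

n=2,i=3: odd sum, s = 0-3 = -3
n=2,i=4: even sum, s = (-3)+8 = 5
n=2,i=5: odd sum, s = 5-5 = 0
n=2,i=6: even sum, s = 0+12 = 12
n=3,i=3: even sum, s = 12+9 = 21
n=3,i=4: odd sum, s = 21-4 = 17
n=3,i=5: even sum, s = 17+15 = 32
n=3,i=6: odd sum, s = 32-6 = 26
n=4,i=3: odd sum, s = 26-3 = 23
n=4,i=4: even sum, s = 23+16 = 39
n=4,i=5: odd sum, s = 39-5 = 34
n=4,i=6: even sum, s = 34+24 = 58
n=5,i=3: even sum, s = 58+15 = 73
n=5,i=4: odd sum, s = 73-4 = 69
n=5,i=5: even sum, s = 69+25 = 94
n=5,i=6: odd sum, s = 94-6 = 88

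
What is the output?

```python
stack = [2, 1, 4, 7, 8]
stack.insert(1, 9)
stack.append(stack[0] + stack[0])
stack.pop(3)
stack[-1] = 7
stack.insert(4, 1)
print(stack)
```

insert 9 at 1 → [2, 9, 1, 4, 7, 8]
append stack[0]+stack[0] = 2+2 = 4 → [2, 9, 1, 4, 7, 8, 4]
pop(3) removes 4 → [2, 9, 1, 7, 8, 4]
stack[-1] = 7 → [2, 9, 1, 7, 8, 7]
insert 1 at 4 → [2, 9, 1, 7, 1, 8, 7]

[2, 9, 1, 7, 1, 8, 7]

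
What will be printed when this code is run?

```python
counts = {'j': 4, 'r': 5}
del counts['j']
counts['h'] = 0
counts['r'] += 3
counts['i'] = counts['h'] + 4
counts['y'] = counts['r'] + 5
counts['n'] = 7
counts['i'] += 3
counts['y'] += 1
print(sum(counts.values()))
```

del 'j' → {'r': 5}
counts['h'] = 0 → {'r': 5, 'h': 0}
counts['r'] = 5+3 = 8 → {'r': 8, 'h': 0}
counts['i'] = counts['h']+4 = 4 → {'r': 8, 'h': 0, 'i': 4}
counts['y'] = counts['r']+5 = 13 → {'r': 8, 'h': 0, 'i': 4, 'y': 13}
counts['n'] = 7 → {'r': 8, 'h': 0, 'i': 4, 'y': 13, 'n': 7}
counts['i'] = 4+3 = 7 → {'r': 8, 'h': 0, 'i': 7, 'y': 13, 'n': 7}
counts['y'] = 13+1 = 14 → {'r': 8, 'h': 0, 'i': 7, 'y': 14, 'n': 7}
sum of values = 36

36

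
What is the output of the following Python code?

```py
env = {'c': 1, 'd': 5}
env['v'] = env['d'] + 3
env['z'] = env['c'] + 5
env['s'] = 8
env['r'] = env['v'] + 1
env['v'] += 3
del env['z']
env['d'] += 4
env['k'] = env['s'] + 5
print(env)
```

{'c': 1, 'd': 9, 'v': 11, 's': 8, 'r': 9, 'k': 13}

env['v'] = env['d']+3 = 8 → {'c': 1, 'd': 5, 'v': 8}
env['z'] = env['c']+5 = 6 → {'c': 1, 'd': 5, 'v': 8, 'z': 6}
env['s'] = 8 → {'c': 1, 'd': 5, 'v': 8, 'z': 6, 's': 8}
env['r'] = env['v']+1 = 9 → {'c': 1, 'd': 5, 'v': 8, 'z': 6, 's': 8, 'r': 9}
env['v'] = 8+3 = 11 → {'c': 1, 'd': 5, 'v': 11, 'z': 6, 's': 8, 'r': 9}
del 'z' → {'c': 1, 'd': 5, 'v': 11, 's': 8, 'r': 9}
env['d'] = 5+4 = 9 → {'c': 1, 'd': 9, 'v': 11, 's': 8, 'r': 9}
env['k'] = env['s']+5 = 13 → {'c': 1, 'd': 9, 'v': 11, 's': 8, 'r': 9, 'k': 13}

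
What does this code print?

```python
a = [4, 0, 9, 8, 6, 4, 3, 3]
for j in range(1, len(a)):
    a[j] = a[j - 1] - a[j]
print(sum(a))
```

j=1: a[1] = 4-0 = 4 → [4, 4, 9, 8, 6, 4, 3, 3]
j=2: a[2] = 4-9 = -5 → [4, 4, -5, 8, 6, 4, 3, 3]
j=3: a[3] = (-5)-8 = -13 → [4, 4, -5, -13, 6, 4, 3, 3]
j=4: a[4] = (-13)-6 = -19 → [4, 4, -5, -13, -19, 4, 3, 3]
j=5: a[5] = (-19)-4 = -23 → [4, 4, -5, -13, -19, -23, 3, 3]
j=6: a[6] = (-23)-3 = -26 → [4, 4, -5, -13, -19, -23, -26, 3]
j=7: a[7] = (-26)-3 = -29 → [4, 4, -5, -13, -19, -23, -26, -29]
sum = -107

-107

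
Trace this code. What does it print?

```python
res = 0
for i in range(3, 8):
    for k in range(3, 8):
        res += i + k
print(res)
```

250

i=3,k=3: res = 0+6 = 6
i=3,k=4: res = 6+7 = 13
i=3,k=5: res = 13+8 = 21
i=3,k=6: res = 21+9 = 30
i=3,k=7: res = 30+10 = 40
i=4,k=3: res = 40+7 = 47
i=4,k=4: res = 47+8 = 55
i=4,k=5: res = 55+9 = 64
i=4,k=6: res = 64+10 = 74
i=4,k=7: res = 74+11 = 85
i=5,k=3: res = 85+8 = 93
i=5,k=4: res = 93+9 = 102
i=5,k=5: res = 102+10 = 112
i=5,k=6: res = 112+11 = 123
i=5,k=7: res = 123+12 = 135
i=6,k=3: res = 135+9 = 144
i=6,k=4: res = 144+10 = 154
i=6,k=5: res = 154+11 = 165
i=6,k=6: res = 165+12 = 177
i=6,k=7: res = 177+13 = 190
i=7,k=3: res = 190+10 = 200
i=7,k=4: res = 200+11 = 211
i=7,k=5: res = 211+12 = 223
i=7,k=6: res = 223+13 = 236
i=7,k=7: res = 236+14 = 250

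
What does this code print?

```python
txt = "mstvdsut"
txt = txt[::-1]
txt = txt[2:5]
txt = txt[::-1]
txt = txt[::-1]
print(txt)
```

sdv

reverse → 'tusdvtsm'
slice [2:5] → 'sdv'
reverse → 'vds'
reverse → 'sdv'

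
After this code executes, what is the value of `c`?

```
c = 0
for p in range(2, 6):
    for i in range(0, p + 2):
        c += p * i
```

207

p=2,i=0: c = 0+0 = 0
p=2,i=1: c = 0+2 = 2
p=2,i=2: c = 2+4 = 6
p=2,i=3: c = 6+6 = 12
p=3,i=0: c = 12+0 = 12
p=3,i=1: c = 12+3 = 15
p=3,i=2: c = 15+6 = 21
p=3,i=3: c = 21+9 = 30
p=3,i=4: c = 30+12 = 42
p=4,i=0: c = 42+0 = 42
p=4,i=1: c = 42+4 = 46
p=4,i=2: c = 46+8 = 54
p=4,i=3: c = 54+12 = 66
p=4,i=4: c = 66+16 = 82
p=4,i=5: c = 82+20 = 102
p=5,i=0: c = 102+0 = 102
p=5,i=1: c = 102+5 = 107
p=5,i=2: c = 107+10 = 117
p=5,i=3: c = 117+15 = 132
p=5,i=4: c = 132+20 = 152
p=5,i=5: c = 152+25 = 177
p=5,i=6: c = 177+30 = 207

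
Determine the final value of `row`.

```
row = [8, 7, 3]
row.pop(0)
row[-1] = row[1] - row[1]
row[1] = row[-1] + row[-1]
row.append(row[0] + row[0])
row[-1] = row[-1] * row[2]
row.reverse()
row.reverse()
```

[7, 0, 196]

pop(0) removes 8 → [7, 3]
row[-1] = row[1]-row[1] = 3-3 = 0 → [7, 0]
row[1] = row[-1]+row[-1] = 0+0 = 0 → [7, 0]
append row[0]+row[0] = 7+7 = 14 → [7, 0, 14]
row[-1] = row[-1]*row[2] = 14*14 = 196 → [7, 0, 196]
reverse → [196, 0, 7]
reverse → [7, 0, 196]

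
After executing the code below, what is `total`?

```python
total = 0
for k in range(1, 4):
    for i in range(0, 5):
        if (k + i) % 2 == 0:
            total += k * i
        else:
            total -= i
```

k=1,i=0: odd sum, total = 0-0 = 0
k=1,i=1: even sum, total = 0+1 = 1
k=1,i=2: odd sum, total = 1-2 = -1
k=1,i=3: even sum, total = (-1)+3 = 2
k=1,i=4: odd sum, total = 2-4 = -2
k=2,i=0: even sum, total = (-2)+0 = -2
k=2,i=1: odd sum, total = (-2)-1 = -3
k=2,i=2: even sum, total = (-3)+4 = 1
k=2,i=3: odd sum, total = 1-3 = -2
k=2,i=4: even sum, total = (-2)+8 = 6
k=3,i=0: odd sum, total = 6-0 = 6
k=3,i=1: even sum, total = 6+3 = 9
k=3,i=2: odd sum, total = 9-2 = 7
k=3,i=3: even sum, total = 7+9 = 16
k=3,i=4: odd sum, total = 16-4 = 12

12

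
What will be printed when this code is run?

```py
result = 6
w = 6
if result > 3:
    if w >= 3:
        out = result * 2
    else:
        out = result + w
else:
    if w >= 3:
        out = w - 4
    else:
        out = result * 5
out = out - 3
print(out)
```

9

result=6, w=6
result > 3 is True; w >= 3 is True
→ out = result * 2 = 12
out = 12-3 = 9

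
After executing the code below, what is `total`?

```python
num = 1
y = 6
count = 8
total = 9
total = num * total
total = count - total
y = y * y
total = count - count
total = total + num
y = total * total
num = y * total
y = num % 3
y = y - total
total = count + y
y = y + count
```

8

total = 1*9 = 9
total = 8-9 = -1
y = 6*6 = 36
total = 8-8 = 0
total = 0+1 = 1
y = 1*1 = 1
num = 1*1 = 1
y = 1%3 = 1
y = 1-1 = 0
total = 8+0 = 8
y = 0+8 = 8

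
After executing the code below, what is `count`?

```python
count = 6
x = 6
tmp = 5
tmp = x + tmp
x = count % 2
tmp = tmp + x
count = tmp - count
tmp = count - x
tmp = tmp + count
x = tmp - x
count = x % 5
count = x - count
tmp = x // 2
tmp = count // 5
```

10

tmp = 6+5 = 11
x = 6%2 = 0
tmp = 11+0 = 11
count = 11-6 = 5
tmp = 5-0 = 5
tmp = 5+5 = 10
x = 10-0 = 10
count = 10%5 = 0
count = 10-0 = 10
tmp = 10//2 = 5
tmp = 10//5 = 2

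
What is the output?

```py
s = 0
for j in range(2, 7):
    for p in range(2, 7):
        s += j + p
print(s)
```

j=2,p=2: s = 0+4 = 4
j=2,p=3: s = 4+5 = 9
j=2,p=4: s = 9+6 = 15
j=2,p=5: s = 15+7 = 22
j=2,p=6: s = 22+8 = 30
j=3,p=2: s = 30+5 = 35
j=3,p=3: s = 35+6 = 41
j=3,p=4: s = 41+7 = 48
j=3,p=5: s = 48+8 = 56
j=3,p=6: s = 56+9 = 65
j=4,p=2: s = 65+6 = 71
j=4,p=3: s = 71+7 = 78
j=4,p=4: s = 78+8 = 86
j=4,p=5: s = 86+9 = 95
j=4,p=6: s = 95+10 = 105
j=5,p=2: s = 105+7 = 112
j=5,p=3: s = 112+8 = 120
j=5,p=4: s = 120+9 = 129
j=5,p=5: s = 129+10 = 139
j=5,p=6: s = 139+11 = 150
j=6,p=2: s = 150+8 = 158
j=6,p=3: s = 158+9 = 167
j=6,p=4: s = 167+10 = 177
j=6,p=5: s = 177+11 = 188
j=6,p=6: s = 188+12 = 200

200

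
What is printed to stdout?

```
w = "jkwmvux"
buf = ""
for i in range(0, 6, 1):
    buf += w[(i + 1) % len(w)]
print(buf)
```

i=0: add w[1]='k' → 'k'
i=1: add w[2]='w' → 'kw'
i=2: add w[3]='m' → 'kwm'
i=3: add w[4]='v' → 'kwmv'
i=4: add w[5]='u' → 'kwmvu'
i=5: add w[6]='x' → 'kwmvux'

kwmvux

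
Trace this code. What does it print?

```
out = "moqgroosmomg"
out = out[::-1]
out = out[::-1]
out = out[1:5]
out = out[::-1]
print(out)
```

reverse → 'gmomsoorgqom'
reverse → 'moqgroosmomg'
slice [1:5] → 'oqgr'
reverse → 'rgqo'

rgqo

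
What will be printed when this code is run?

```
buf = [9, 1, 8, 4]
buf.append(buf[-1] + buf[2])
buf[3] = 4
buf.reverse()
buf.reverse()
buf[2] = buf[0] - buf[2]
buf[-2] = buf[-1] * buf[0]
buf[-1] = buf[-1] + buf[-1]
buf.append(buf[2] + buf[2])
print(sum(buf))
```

145

append buf[-1]+buf[2] = 4+8 = 12 → [9, 1, 8, 4, 12]
buf[3] = 4 → [9, 1, 8, 4, 12]
reverse → [12, 4, 8, 1, 9]
reverse → [9, 1, 8, 4, 12]
buf[2] = buf[0]-buf[2] = 9-8 = 1 → [9, 1, 1, 4, 12]
buf[-2] = buf[-1]*buf[0] = 12*9 = 108 → [9, 1, 1, 108, 12]
buf[-1] = buf[-1]+buf[-1] = 12+12 = 24 → [9, 1, 1, 108, 24]
append buf[2]+buf[2] = 1+1 = 2 → [9, 1, 1, 108, 24, 2]
sum = 145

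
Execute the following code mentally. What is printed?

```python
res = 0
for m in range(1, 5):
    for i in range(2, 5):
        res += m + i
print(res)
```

66

m=1,i=2: res = 0+3 = 3
m=1,i=3: res = 3+4 = 7
m=1,i=4: res = 7+5 = 12
m=2,i=2: res = 12+4 = 16
m=2,i=3: res = 16+5 = 21
m=2,i=4: res = 21+6 = 27
m=3,i=2: res = 27+5 = 32
m=3,i=3: res = 32+6 = 38
m=3,i=4: res = 38+7 = 45
m=4,i=2: res = 45+6 = 51
m=4,i=3: res = 51+7 = 58
m=4,i=4: res = 58+8 = 66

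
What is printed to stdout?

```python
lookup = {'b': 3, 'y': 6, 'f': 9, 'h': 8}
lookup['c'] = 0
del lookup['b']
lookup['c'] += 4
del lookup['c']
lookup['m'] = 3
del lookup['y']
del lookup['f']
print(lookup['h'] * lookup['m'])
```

lookup['c'] = 0 → {'b': 3, 'y': 6, 'f': 9, 'h': 8, 'c': 0}
del 'b' → {'y': 6, 'f': 9, 'h': 8, 'c': 0}
lookup['c'] = 0+4 = 4 → {'y': 6, 'f': 9, 'h': 8, 'c': 4}
del 'c' → {'y': 6, 'f': 9, 'h': 8}
lookup['m'] = 3 → {'y': 6, 'f': 9, 'h': 8, 'm': 3}
del 'y' → {'f': 9, 'h': 8, 'm': 3}
del 'f' → {'h': 8, 'm': 3}
lookup['h']*lookup['m'] = 8*3 = 24

24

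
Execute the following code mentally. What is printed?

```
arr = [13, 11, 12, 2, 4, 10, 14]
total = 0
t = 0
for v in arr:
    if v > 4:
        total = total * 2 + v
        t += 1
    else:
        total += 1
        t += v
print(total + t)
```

397

v=13: >4, total = 0*2+13 = 13; t=1
v=11: >4, total = 13*2+11 = 37; t=2
v=12: >4, total = 37*2+12 = 86; t=3
v=2: not >4, total = 86+1 = 87; t=5
v=4: not >4, total = 87+1 = 88; t=9
v=10: >4, total = 88*2+10 = 186; t=10
v=14: >4, total = 186*2+14 = 386; t=11
total+t = 386+11 = 397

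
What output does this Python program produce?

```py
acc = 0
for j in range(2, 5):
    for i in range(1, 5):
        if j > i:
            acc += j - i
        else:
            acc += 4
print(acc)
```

34

j=2,i=1: 2>1, acc = 0+1 = 1
j=2,i=2: not 2>2, acc = 1+4 = 5
j=2,i=3: not 2>3, acc = 5+4 = 9
j=2,i=4: not 2>4, acc = 9+4 = 13
j=3,i=1: 3>1, acc = 13+2 = 15
j=3,i=2: 3>2, acc = 15+1 = 16
j=3,i=3: not 3>3, acc = 16+4 = 20
j=3,i=4: not 3>4, acc = 20+4 = 24
j=4,i=1: 4>1, acc = 24+3 = 27
j=4,i=2: 4>2, acc = 27+2 = 29
j=4,i=3: 4>3, acc = 29+1 = 30
j=4,i=4: not 4>4, acc = 30+4 = 34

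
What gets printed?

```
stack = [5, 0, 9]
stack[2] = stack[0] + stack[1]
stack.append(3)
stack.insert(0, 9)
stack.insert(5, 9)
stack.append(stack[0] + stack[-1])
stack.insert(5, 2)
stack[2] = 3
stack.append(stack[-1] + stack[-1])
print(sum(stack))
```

90

stack[2] = stack[0]+stack[1] = 5+0 = 5 → [5, 0, 5]
append 3 → [5, 0, 5, 3]
insert 9 at 0 → [9, 5, 0, 5, 3]
insert 9 at 5 → [9, 5, 0, 5, 3, 9]
append stack[0]+stack[-1] = 9+9 = 18 → [9, 5, 0, 5, 3, 9, 18]
insert 2 at 5 → [9, 5, 0, 5, 3, 2, 9, 18]
stack[2] = 3 → [9, 5, 3, 5, 3, 2, 9, 18]
append stack[-1]+stack[-1] = 18+18 = 36 → [9, 5, 3, 5, 3, 2, 9, 18, 36]
sum = 90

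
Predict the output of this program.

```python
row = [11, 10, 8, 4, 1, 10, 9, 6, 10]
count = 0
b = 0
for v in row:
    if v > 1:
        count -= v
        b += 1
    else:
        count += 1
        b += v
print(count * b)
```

v=11: >1, count = 0-11 = -11; b=1
v=10: >1, count = (-11)-10 = -21; b=2
v=8: >1, count = (-21)-8 = -29; b=3
v=4: >1, count = (-29)-4 = -33; b=4
v=1: not >1, count = (-33)+1 = -32; b=5
v=10: >1, count = (-32)-10 = -42; b=6
v=9: >1, count = (-42)-9 = -51; b=7
v=6: >1, count = (-51)-6 = -57; b=8
v=10: >1, count = (-57)-10 = -67; b=9
count*b = (-67)*9 = -603

-603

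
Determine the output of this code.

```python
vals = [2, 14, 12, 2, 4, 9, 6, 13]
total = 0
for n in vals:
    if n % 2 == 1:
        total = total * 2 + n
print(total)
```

n=2: not odd
n=14: not odd
n=12: not odd
n=2: not odd
n=4: not odd
n=9: odd, total = 0*2+9 = 9
n=6: not odd
n=13: odd, total = 9*2+13 = 31

31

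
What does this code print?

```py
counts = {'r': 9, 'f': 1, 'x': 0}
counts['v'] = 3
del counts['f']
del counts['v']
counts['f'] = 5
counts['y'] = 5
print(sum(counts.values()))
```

19

counts['v'] = 3 → {'r': 9, 'f': 1, 'x': 0, 'v': 3}
del 'f' → {'r': 9, 'x': 0, 'v': 3}
del 'v' → {'r': 9, 'x': 0}
counts['f'] = 5 → {'r': 9, 'x': 0, 'f': 5}
counts['y'] = 5 → {'r': 9, 'x': 0, 'f': 5, 'y': 5}
sum of values = 19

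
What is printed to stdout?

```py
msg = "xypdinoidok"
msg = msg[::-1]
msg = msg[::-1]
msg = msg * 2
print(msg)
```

xypdinoidokxypdinoidok

reverse → 'kodionidpyx'
reverse → 'xypdinoidok'
repeat ×2 → 'xypdinoidokxypdinoidok'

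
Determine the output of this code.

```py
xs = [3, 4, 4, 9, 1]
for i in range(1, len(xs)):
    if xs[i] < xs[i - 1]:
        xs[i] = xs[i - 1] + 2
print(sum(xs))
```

i=1: 4>=3, unchanged → [3, 4, 4, 9, 1]
i=2: 4>=4, unchanged → [3, 4, 4, 9, 1]
i=3: 9>=4, unchanged → [3, 4, 4, 9, 1]
i=4: 1<9, xs[4] = 9+2 = 11 → [3, 4, 4, 9, 11]
sum = 31

31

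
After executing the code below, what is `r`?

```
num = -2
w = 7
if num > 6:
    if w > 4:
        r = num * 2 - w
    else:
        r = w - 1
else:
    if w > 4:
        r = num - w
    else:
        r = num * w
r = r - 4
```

num=-2, w=7
num > 6 is False; w > 4 is True
→ r = num - w = -9
r = (-9)-4 = -13

-13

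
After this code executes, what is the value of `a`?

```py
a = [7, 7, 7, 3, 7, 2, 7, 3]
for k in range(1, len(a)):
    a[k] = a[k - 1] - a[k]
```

k=1: a[1] = 7-7 = 0 → [7, 0, 7, 3, 7, 2, 7, 3]
k=2: a[2] = 0-7 = -7 → [7, 0, -7, 3, 7, 2, 7, 3]
k=3: a[3] = (-7)-3 = -10 → [7, 0, -7, -10, 7, 2, 7, 3]
k=4: a[4] = (-10)-7 = -17 → [7, 0, -7, -10, -17, 2, 7, 3]
k=5: a[5] = (-17)-2 = -19 → [7, 0, -7, -10, -17, -19, 7, 3]
k=6: a[6] = (-19)-7 = -26 → [7, 0, -7, -10, -17, -19, -26, 3]
k=7: a[7] = (-26)-3 = -29 → [7, 0, -7, -10, -17, -19, -26, -29]

[7, 0, -7, -10, -17, -19, -26, -29]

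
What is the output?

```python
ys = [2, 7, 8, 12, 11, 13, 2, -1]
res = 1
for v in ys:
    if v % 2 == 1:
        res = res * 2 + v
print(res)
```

141

v=2: not odd
v=7: odd, res = 1*2+7 = 9
v=8: not odd
v=12: not odd
v=11: odd, res = 9*2+11 = 29
v=13: odd, res = 29*2+13 = 71
v=2: not odd
v=-1: odd, res = 71*2+(-1) = 141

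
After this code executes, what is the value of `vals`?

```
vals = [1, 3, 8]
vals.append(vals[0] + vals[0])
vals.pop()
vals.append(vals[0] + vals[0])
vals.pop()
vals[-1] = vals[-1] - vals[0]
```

append vals[0]+vals[0] = 1+1 = 2 → [1, 3, 8, 2]
pop() removes 2 → [1, 3, 8]
append vals[0]+vals[0] = 1+1 = 2 → [1, 3, 8, 2]
pop() removes 2 → [1, 3, 8]
vals[-1] = vals[-1]-vals[0] = 8-1 = 7 → [1, 3, 7]

[1, 3, 7]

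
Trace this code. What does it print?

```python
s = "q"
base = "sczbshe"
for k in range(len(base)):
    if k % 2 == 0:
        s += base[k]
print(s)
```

k=0: add 's' → 'qs'
k=1: skip
k=2: add 'z' → 'qsz'
k=3: skip
k=4: add 's' → 'qszs'
k=5: skip
k=6: add 'e' → 'qszse'

qszse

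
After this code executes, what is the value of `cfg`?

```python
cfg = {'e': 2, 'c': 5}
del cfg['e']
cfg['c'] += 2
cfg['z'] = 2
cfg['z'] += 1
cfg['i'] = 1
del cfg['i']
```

del 'e' → {'c': 5}
cfg['c'] = 5+2 = 7 → {'c': 7}
cfg['z'] = 2 → {'c': 7, 'z': 2}
cfg['z'] = 2+1 = 3 → {'c': 7, 'z': 3}
cfg['i'] = 1 → {'c': 7, 'z': 3, 'i': 1}
del 'i' → {'c': 7, 'z': 3}

{'c': 7, 'z': 3}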